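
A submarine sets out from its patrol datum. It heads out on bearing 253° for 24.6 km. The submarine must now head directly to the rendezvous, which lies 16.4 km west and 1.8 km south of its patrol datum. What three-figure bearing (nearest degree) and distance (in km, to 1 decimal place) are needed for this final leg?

053°, 8.9 km

Leg 1 (253°, 24.6 km): east 24.6 sin 253° = -23.53, north 24.6 cos 253° = -7.19
Current position: (-23.53, -7.19). Target: (-16.4, -1.8). Remaining: Δeast = 7.13, Δnorth = 5.39.
Bearing = atan2(7.13, 5.39) mod 360° = 52.88°; distance = √((7.13)² + (5.39)²) = 8.936 km.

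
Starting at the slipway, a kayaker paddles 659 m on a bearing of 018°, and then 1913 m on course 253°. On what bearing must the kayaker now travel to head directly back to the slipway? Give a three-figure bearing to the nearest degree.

092°

Leg 1 (018°, 659 m): east 659 sin 18° = 203.64, north 659 cos 18° = 626.75
Leg 2 (253°, 1913 m): east 1913 sin 253° = -1829.41, north 1913 cos 253° = -559.31
Net displacement: -1625.77 east, 67.44 north. Direction back to start is (1625.77, -67.44): bearing = atan2(1625.77, -67.44) mod 360° = 92.38° ≈ 092°.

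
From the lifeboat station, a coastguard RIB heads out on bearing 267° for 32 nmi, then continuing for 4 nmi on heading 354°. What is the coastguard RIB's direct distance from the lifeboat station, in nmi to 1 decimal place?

Leg 1 (267°, 32 nmi): east 32 sin 267° = -31.96, north 32 cos 267° = -1.67
Leg 2 (354°, 4 nmi): east 4 sin 354° = -0.42, north 4 cos 354° = 3.98
Net: -32.37 east, 2.30 north. Distance = √((-32.37)² + (2.30)²) = 32.456 nmi.

32.5 nmi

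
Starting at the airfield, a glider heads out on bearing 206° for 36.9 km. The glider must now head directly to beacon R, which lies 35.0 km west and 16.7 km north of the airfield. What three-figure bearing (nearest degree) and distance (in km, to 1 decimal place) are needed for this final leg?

339°, 53.3 km

Leg 1 (206°, 36.9 km): east 36.9 sin 206° = -16.18, north 36.9 cos 206° = -33.17
Current position: (-16.18, -33.17). Target: (-35.0, 16.7). Remaining: Δeast = -18.82, Δnorth = 49.87.
Bearing = atan2(-18.82, 49.87) mod 360° = 339.32°; distance = √((-18.82)² + (49.87)²) = 53.300 km.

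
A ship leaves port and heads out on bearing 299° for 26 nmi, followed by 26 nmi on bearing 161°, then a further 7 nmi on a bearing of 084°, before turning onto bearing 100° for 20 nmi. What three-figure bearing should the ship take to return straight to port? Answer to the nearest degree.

Leg 1 (299°, 26 nmi): east 26 sin 299° = -22.74, north 26 cos 299° = 12.61
Leg 2 (161°, 26 nmi): east 26 sin 161° = 8.46, north 26 cos 161° = -24.58
Leg 3 (084°, 7 nmi): east 7 sin 84° = 6.96, north 7 cos 84° = 0.73
Leg 4 (100°, 20 nmi): east 20 sin 100° = 19.70, north 20 cos 100° = -3.47
Net displacement: 12.38 east, -14.72 north. Direction back to start is (-12.38, 14.72): bearing = atan2(-12.38, 14.72) mod 360° = 319.93° ≈ 320°.

320°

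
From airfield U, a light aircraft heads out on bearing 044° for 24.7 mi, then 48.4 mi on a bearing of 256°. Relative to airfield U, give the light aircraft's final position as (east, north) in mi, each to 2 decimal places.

(-29.80, 6.06)

Leg 1 (044°, 24.7 mi): east 24.7 sin 44° = 17.16, north 24.7 cos 44° = 17.77
Leg 2 (256°, 48.4 mi): east 48.4 sin 256° = -46.96, north 48.4 cos 256° = -11.71
Summing: -29.80 mi east, 6.06 mi north → (-29.80, 6.06).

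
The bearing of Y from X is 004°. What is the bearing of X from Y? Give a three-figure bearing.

184°

Back-bearing = 004° + 180° = 184°.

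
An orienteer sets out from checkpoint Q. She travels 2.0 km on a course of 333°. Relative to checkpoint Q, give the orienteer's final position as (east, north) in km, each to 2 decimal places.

(-0.91, 1.78)

Leg 1 (333°, 2.0 km): east 2.0 sin 333° = -0.91, north 2.0 cos 333° = 1.78
Summing: -0.91 km east, 1.78 km north → (-0.91, 1.78).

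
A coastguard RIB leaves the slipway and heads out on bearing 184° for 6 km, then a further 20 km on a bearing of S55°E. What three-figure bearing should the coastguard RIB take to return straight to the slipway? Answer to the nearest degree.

318°

Leg 1 (184°, 6 km): east 6 sin 184° = -0.42, north 6 cos 184° = -5.99
Leg 2 (S55°E, 20 km): east 20 sin 125° = 16.38, north 20 cos 125° = -11.47
Net displacement: 15.96 east, -17.46 north. Direction back to start is (-15.96, 17.46): bearing = atan2(-15.96, 17.46) mod 360° = 317.56° ≈ 318°.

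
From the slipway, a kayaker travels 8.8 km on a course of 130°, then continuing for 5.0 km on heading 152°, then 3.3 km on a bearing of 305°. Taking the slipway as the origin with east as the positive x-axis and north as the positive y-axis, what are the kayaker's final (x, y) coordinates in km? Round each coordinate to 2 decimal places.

Leg 1 (130°, 8.8 km): east 8.8 sin 130° = 6.74, north 8.8 cos 130° = -5.66
Leg 2 (152°, 5.0 km): east 5.0 sin 152° = 2.35, north 5.0 cos 152° = -4.41
Leg 3 (305°, 3.3 km): east 3.3 sin 305° = -2.70, north 3.3 cos 305° = 1.89
Summing: 6.39 km east, -8.18 km north → (6.39, -8.18).

(6.39, -8.18)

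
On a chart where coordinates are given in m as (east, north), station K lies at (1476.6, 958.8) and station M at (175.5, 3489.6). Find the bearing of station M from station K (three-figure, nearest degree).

333°

Δeast = 175.5 − 1476.6 = -1301.10; Δnorth = 3489.6 − 958.8 = 2530.80.
Bearing = atan2(Δeast, Δnorth) mod 360° = 332.79° ≈ 333°.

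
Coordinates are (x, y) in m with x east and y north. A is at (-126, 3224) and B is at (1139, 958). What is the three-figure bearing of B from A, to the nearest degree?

151°

Δeast = 1139 − -126 = 1265.00; Δnorth = 958 − 3224 = -2266.00.
Bearing = atan2(Δeast, Δnorth) mod 360° = 150.83° ≈ 151°.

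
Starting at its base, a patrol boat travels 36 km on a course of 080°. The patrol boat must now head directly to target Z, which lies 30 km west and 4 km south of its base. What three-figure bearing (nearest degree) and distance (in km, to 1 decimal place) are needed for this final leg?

261°, 66.3 km

Leg 1 (080°, 36 km): east 36 sin 80° = 35.45, north 36 cos 80° = 6.25
Current position: (35.45, 6.25). Target: (-30, -4). Remaining: Δeast = -65.45, Δnorth = -10.25.
Bearing = atan2(-65.45, -10.25) mod 360° = 261.10°; distance = √((-65.45)² + (-10.25)²) = 66.251 km.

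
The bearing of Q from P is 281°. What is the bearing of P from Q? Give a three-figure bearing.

Back-bearing = 281° − 180° = 101°.

101°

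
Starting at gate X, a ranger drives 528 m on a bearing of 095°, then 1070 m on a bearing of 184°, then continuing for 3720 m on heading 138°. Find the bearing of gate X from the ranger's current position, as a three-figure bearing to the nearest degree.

Leg 1 (095°, 528 m): east 528 sin 95° = 525.99, north 528 cos 95° = -46.02
Leg 2 (184°, 1070 m): east 1070 sin 184° = -74.64, north 1070 cos 184° = -1067.39
Leg 3 (138°, 3720 m): east 3720 sin 138° = 2489.17, north 3720 cos 138° = -2764.50
Net displacement: 2940.52 east, -3877.91 north. Direction back to start is (-2940.52, 3877.91): bearing = atan2(-2940.52, 3877.91) mod 360° = 322.83° ≈ 323°.

323°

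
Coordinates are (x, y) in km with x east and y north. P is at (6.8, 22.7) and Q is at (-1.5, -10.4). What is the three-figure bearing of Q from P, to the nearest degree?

194°

Δeast = -1.5 − 6.8 = -8.30; Δnorth = -10.4 − 22.7 = -33.10.
Bearing = atan2(Δeast, Δnorth) mod 360° = 194.08° ≈ 194°.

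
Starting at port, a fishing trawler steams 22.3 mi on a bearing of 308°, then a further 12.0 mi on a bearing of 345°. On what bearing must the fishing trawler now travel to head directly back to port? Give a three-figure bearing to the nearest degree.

141°

Leg 1 (308°, 22.3 mi): east 22.3 sin 308° = -17.57, north 22.3 cos 308° = 13.73
Leg 2 (345°, 12.0 mi): east 12.0 sin 345° = -3.11, north 12.0 cos 345° = 11.59
Net displacement: -20.68 east, 25.32 north. Direction back to start is (20.68, -25.32): bearing = atan2(20.68, -25.32) mod 360° = 140.76° ≈ 141°.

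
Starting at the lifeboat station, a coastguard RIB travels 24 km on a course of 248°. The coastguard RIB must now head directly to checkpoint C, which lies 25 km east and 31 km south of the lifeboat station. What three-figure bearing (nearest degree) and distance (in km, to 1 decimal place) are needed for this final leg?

115°, 52.1 km

Leg 1 (248°, 24 km): east 24 sin 248° = -22.25, north 24 cos 248° = -8.99
Current position: (-22.25, -8.99). Target: (25, -31). Remaining: Δeast = 47.25, Δnorth = -22.01.
Bearing = atan2(47.25, -22.01) mod 360° = 114.98°; distance = √((47.25)² + (-22.01)²) = 52.127 km.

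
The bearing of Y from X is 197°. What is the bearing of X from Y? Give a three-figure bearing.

017°

Back-bearing = 197° − 180° = 017°.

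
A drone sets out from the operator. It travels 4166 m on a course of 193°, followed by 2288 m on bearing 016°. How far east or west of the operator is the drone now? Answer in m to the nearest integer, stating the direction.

Leg 1 (193°, 4166 m): east 4166 sin 193° = -937.15, north 4166 cos 193° = -4059.23
Leg 2 (016°, 2288 m): east 2288 sin 16° = 630.66, north 2288 cos 16° = 2199.37
Net east component: -306.49 m.

306 m west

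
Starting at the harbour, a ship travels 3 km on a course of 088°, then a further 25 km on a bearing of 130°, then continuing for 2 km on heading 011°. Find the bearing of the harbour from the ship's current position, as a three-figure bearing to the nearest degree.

302°

Leg 1 (088°, 3 km): east 3 sin 88° = 3.00, north 3 cos 88° = 0.10
Leg 2 (130°, 25 km): east 25 sin 130° = 19.15, north 25 cos 130° = -16.07
Leg 3 (011°, 2 km): east 2 sin 11° = 0.38, north 2 cos 11° = 1.96
Net displacement: 22.53 east, -14.00 north. Direction back to start is (-22.53, 14.00): bearing = atan2(-22.53, 14.00) mod 360° = 301.86° ≈ 302°.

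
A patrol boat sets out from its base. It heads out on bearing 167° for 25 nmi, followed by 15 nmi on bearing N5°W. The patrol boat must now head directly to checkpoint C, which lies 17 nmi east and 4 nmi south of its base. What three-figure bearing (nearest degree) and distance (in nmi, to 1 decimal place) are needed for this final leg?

067°, 13.8 nmi

Leg 1 (167°, 25 nmi): east 25 sin 167° = 5.62, north 25 cos 167° = -24.36
Leg 2 (N5°W, 15 nmi): east 15 sin 355° = -1.31, north 15 cos 355° = 14.94
Current position: (4.32, -9.42). Target: (17, -4). Remaining: Δeast = 12.68, Δnorth = 5.42.
Bearing = atan2(12.68, 5.42) mod 360° = 66.88°; distance = √((12.68)² + (5.42)²) = 13.792 nmi.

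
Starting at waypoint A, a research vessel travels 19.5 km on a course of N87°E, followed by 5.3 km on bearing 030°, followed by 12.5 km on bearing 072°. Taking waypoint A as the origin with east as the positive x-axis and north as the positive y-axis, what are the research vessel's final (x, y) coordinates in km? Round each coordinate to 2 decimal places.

(34.01, 9.47)

Leg 1 (N87°E, 19.5 km): east 19.5 sin 87° = 19.47, north 19.5 cos 87° = 1.02
Leg 2 (030°, 5.3 km): east 5.3 sin 30° = 2.65, north 5.3 cos 30° = 4.59
Leg 3 (072°, 12.5 km): east 12.5 sin 72° = 11.89, north 12.5 cos 72° = 3.86
Summing: 34.01 km east, 9.47 km north → (34.01, 9.47).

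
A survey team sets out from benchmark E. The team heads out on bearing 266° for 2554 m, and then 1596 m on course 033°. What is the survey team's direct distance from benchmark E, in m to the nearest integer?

Leg 1 (266°, 2554 m): east 2554 sin 266° = -2547.78, north 2554 cos 266° = -178.16
Leg 2 (033°, 1596 m): east 1596 sin 33° = 869.24, north 1596 cos 33° = 1338.52
Net: -1678.53 east, 1160.36 north. Distance = √((-1678.53)² + (1160.36)²) = 2040.567 m.

2041 m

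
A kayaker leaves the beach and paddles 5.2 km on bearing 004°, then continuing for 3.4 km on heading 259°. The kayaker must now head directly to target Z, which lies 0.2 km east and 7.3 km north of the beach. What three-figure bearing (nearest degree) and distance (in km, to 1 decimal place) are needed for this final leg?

Leg 1 (004°, 5.2 km): east 5.2 sin 4° = 0.36, north 5.2 cos 4° = 5.19
Leg 2 (259°, 3.4 km): east 3.4 sin 259° = -3.34, north 3.4 cos 259° = -0.65
Current position: (-2.97, 4.54). Target: (0.2, 7.3). Remaining: Δeast = 3.17, Δnorth = 2.76.
Bearing = atan2(3.17, 2.76) mod 360° = 48.98°; distance = √((3.17)² + (2.76)²) = 4.208 km.

049°, 4.2 km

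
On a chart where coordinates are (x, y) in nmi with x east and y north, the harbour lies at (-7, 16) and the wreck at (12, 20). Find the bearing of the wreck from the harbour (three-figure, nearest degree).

Δeast = 12 − -7 = 19.00; Δnorth = 20 − 16 = 4.00.
Bearing = atan2(Δeast, Δnorth) mod 360° = 78.11° ≈ 078°.

078°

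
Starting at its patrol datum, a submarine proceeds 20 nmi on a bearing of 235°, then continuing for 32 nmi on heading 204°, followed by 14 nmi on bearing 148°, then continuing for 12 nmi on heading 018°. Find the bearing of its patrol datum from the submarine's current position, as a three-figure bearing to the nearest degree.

024°

Leg 1 (235°, 20 nmi): east 20 sin 235° = -16.38, north 20 cos 235° = -11.47
Leg 2 (204°, 32 nmi): east 32 sin 204° = -13.02, north 32 cos 204° = -29.23
Leg 3 (148°, 14 nmi): east 14 sin 148° = 7.42, north 14 cos 148° = -11.87
Leg 4 (018°, 12 nmi): east 12 sin 18° = 3.71, north 12 cos 18° = 11.41
Net displacement: -18.27 east, -41.16 north. Direction back to start is (18.27, 41.16): bearing = atan2(18.27, 41.16) mod 360° = 23.93° ≈ 024°.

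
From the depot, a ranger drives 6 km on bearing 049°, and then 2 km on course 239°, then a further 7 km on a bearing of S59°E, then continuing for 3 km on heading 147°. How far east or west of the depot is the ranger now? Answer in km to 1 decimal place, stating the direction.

10.4 km east

Leg 1 (049°, 6 km): east 6 sin 49° = 4.53, north 6 cos 49° = 3.94
Leg 2 (239°, 2 km): east 2 sin 239° = -1.71, north 2 cos 239° = -1.03
Leg 3 (S59°E, 7 km): east 7 sin 121° = 6.00, north 7 cos 121° = -3.61
Leg 4 (147°, 3 km): east 3 sin 147° = 1.63, north 3 cos 147° = -2.52
Net east component: 10.45 km.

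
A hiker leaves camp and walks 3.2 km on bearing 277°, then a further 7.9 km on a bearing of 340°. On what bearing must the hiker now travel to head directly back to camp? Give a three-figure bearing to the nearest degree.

143°

Leg 1 (277°, 3.2 km): east 3.2 sin 277° = -3.18, north 3.2 cos 277° = 0.39
Leg 2 (340°, 7.9 km): east 7.9 sin 340° = -2.70, north 7.9 cos 340° = 7.42
Net displacement: -5.88 east, 7.81 north. Direction back to start is (5.88, -7.81): bearing = atan2(5.88, -7.81) mod 360° = 143.05° ≈ 143°.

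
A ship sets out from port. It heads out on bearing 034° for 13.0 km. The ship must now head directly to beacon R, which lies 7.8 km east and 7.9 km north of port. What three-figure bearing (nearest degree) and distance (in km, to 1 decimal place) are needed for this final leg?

Leg 1 (034°, 13.0 km): east 13.0 sin 34° = 7.27, north 13.0 cos 34° = 10.78
Current position: (7.27, 10.78). Target: (7.8, 7.9). Remaining: Δeast = 0.53, Δnorth = -2.88.
Bearing = atan2(0.53, -2.88) mod 360° = 169.55°; distance = √((0.53)² + (-2.88)²) = 2.926 km.

170°, 2.9 km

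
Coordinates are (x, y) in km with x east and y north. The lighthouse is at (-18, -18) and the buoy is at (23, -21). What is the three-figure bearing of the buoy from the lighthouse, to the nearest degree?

Δeast = 23 − -18 = 41.00; Δnorth = -21 − -18 = -3.00.
Bearing = atan2(Δeast, Δnorth) mod 360° = 94.18° ≈ 094°.

094°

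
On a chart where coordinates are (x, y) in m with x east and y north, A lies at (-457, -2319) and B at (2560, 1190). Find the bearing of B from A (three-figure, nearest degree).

041°

Δeast = 2560 − -457 = 3017.00; Δnorth = 1190 − -2319 = 3509.00.
Bearing = atan2(Δeast, Δnorth) mod 360° = 40.69° ≈ 041°.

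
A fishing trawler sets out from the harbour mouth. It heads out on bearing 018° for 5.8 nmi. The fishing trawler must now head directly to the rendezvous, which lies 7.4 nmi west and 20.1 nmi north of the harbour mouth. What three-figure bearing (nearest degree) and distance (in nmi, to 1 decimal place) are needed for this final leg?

328°, 17.2 nmi

Leg 1 (018°, 5.8 nmi): east 5.8 sin 18° = 1.79, north 5.8 cos 18° = 5.52
Current position: (1.79, 5.52). Target: (-7.4, 20.1). Remaining: Δeast = -9.19, Δnorth = 14.58.
Bearing = atan2(-9.19, 14.58) mod 360° = 327.78°; distance = √((-9.19)² + (14.58)²) = 17.239 nmi.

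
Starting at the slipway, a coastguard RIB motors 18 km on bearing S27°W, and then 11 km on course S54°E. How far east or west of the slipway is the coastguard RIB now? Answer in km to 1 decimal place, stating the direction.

Leg 1 (S27°W, 18 km): east 18 sin 207° = -8.17, north 18 cos 207° = -16.04
Leg 2 (S54°E, 11 km): east 11 sin 126° = 8.90, north 11 cos 126° = -6.47
Net east component: 0.73 km.

0.7 km east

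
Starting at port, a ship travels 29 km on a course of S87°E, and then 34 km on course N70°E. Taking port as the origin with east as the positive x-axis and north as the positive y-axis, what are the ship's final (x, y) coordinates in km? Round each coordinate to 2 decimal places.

Leg 1 (S87°E, 29 km): east 29 sin 93° = 28.96, north 29 cos 93° = -1.52
Leg 2 (N70°E, 34 km): east 34 sin 70° = 31.95, north 34 cos 70° = 11.63
Summing: 60.91 km east, 10.11 km north → (60.91, 10.11).

(60.91, 10.11)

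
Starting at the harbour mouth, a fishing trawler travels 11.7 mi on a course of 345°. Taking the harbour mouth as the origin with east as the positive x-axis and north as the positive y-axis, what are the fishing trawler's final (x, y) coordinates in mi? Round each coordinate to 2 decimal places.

(-3.03, 11.30)

Leg 1 (345°, 11.7 mi): east 11.7 sin 345° = -3.03, north 11.7 cos 345° = 11.30
Summing: -3.03 mi east, 11.30 mi north → (-3.03, 11.30).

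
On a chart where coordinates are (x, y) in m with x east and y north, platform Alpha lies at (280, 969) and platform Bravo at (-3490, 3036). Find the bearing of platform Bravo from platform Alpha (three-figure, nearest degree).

Δeast = -3490 − 280 = -3770.00; Δnorth = 3036 − 969 = 2067.00.
Bearing = atan2(Δeast, Δnorth) mod 360° = 298.73° ≈ 299°.

299°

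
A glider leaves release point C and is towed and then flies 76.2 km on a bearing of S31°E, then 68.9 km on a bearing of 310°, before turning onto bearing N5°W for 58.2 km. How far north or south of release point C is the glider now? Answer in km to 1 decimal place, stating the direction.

37.0 km north

Leg 1 (S31°E, 76.2 km): east 76.2 sin 149° = 39.25, north 76.2 cos 149° = -65.32
Leg 2 (310°, 68.9 km): east 68.9 sin 310° = -52.78, north 68.9 cos 310° = 44.29
Leg 3 (N5°W, 58.2 km): east 58.2 sin 355° = -5.07, north 58.2 cos 355° = 57.98
Net north component: 36.95 km.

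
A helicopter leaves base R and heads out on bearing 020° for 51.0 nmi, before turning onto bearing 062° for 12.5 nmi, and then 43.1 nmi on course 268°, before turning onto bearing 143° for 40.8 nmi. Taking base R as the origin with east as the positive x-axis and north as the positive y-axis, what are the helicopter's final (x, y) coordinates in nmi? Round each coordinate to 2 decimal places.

Leg 1 (020°, 51.0 nmi): east 51.0 sin 20° = 17.44, north 51.0 cos 20° = 47.92
Leg 2 (062°, 12.5 nmi): east 12.5 sin 62° = 11.04, north 12.5 cos 62° = 5.87
Leg 3 (268°, 43.1 nmi): east 43.1 sin 268° = -43.07, north 43.1 cos 268° = -1.50
Leg 4 (143°, 40.8 nmi): east 40.8 sin 143° = 24.55, north 40.8 cos 143° = -32.58
Summing: 9.96 nmi east, 19.70 nmi north → (9.96, 19.70).

(9.96, 19.70)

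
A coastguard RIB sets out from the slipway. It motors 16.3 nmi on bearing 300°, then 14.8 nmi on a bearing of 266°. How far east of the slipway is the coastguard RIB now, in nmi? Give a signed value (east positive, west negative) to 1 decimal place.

-28.9 nmi

Leg 1 (300°, 16.3 nmi): east 16.3 sin 300° = -14.12, north 16.3 cos 300° = 8.15
Leg 2 (266°, 14.8 nmi): east 14.8 sin 266° = -14.76, north 14.8 cos 266° = -1.03
Net east component: -28.88 nmi.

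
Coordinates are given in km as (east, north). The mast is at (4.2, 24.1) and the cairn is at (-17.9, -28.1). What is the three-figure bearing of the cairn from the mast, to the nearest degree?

Δeast = -17.9 − 4.2 = -22.10; Δnorth = -28.1 − 24.1 = -52.20.
Bearing = atan2(Δeast, Δnorth) mod 360° = 202.95° ≈ 203°.

203°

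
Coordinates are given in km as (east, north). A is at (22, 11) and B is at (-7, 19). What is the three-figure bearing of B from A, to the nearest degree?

285°

Δeast = -7 − 22 = -29.00; Δnorth = 19 − 11 = 8.00.
Bearing = atan2(Δeast, Δnorth) mod 360° = 285.42° ≈ 285°.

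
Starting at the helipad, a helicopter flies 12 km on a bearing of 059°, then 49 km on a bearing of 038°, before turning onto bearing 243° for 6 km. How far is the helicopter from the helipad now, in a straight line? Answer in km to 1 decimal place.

54.8 km

Leg 1 (059°, 12 km): east 12 sin 59° = 10.29, north 12 cos 59° = 6.18
Leg 2 (038°, 49 km): east 49 sin 38° = 30.17, north 49 cos 38° = 38.61
Leg 3 (243°, 6 km): east 6 sin 243° = -5.35, north 6 cos 243° = -2.72
Net: 35.11 east, 42.07 north. Distance = √((35.11)² + (42.07)²) = 54.794 km.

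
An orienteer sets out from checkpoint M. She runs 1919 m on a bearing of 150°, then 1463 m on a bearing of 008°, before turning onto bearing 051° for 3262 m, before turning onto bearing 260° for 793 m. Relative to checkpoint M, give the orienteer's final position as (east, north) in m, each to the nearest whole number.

Leg 1 (150°, 1919 m): east 1919 sin 150° = 959.50, north 1919 cos 150° = -1661.90
Leg 2 (008°, 1463 m): east 1463 sin 8° = 203.61, north 1463 cos 8° = 1448.76
Leg 3 (051°, 3262 m): east 3262 sin 51° = 2535.05, north 3262 cos 51° = 2052.84
Leg 4 (260°, 793 m): east 793 sin 260° = -780.95, north 793 cos 260° = -137.70
Summing: 2917.21 m east, 1702.00 m north → (2917, 1702).

(2917, 1702)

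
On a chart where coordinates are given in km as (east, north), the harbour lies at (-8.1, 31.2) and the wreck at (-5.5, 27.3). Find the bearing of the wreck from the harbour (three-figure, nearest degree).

Δeast = -5.5 − -8.1 = 2.60; Δnorth = 27.3 − 31.2 = -3.90.
Bearing = atan2(Δeast, Δnorth) mod 360° = 146.31° ≈ 146°.

146°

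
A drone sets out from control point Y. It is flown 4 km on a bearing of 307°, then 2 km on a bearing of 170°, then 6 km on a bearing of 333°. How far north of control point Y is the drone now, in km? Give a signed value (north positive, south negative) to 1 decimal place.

Leg 1 (307°, 4 km): east 4 sin 307° = -3.19, north 4 cos 307° = 2.41
Leg 2 (170°, 2 km): east 2 sin 170° = 0.35, north 2 cos 170° = -1.97
Leg 3 (333°, 6 km): east 6 sin 333° = -2.72, north 6 cos 333° = 5.35
Net north component: 5.78 km.

5.8 km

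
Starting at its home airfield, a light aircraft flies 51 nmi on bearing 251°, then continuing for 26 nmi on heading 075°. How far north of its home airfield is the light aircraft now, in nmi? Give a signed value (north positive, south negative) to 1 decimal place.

-9.9 nmi

Leg 1 (251°, 51 nmi): east 51 sin 251° = -48.22, north 51 cos 251° = -16.60
Leg 2 (075°, 26 nmi): east 26 sin 75° = 25.11, north 26 cos 75° = 6.73
Net north component: -9.87 nmi.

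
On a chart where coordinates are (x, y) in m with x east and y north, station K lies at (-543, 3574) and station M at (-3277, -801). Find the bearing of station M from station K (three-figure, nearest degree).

Δeast = -3277 − -543 = -2734.00; Δnorth = -801 − 3574 = -4375.00.
Bearing = atan2(Δeast, Δnorth) mod 360° = 212.00° ≈ 212°.

212°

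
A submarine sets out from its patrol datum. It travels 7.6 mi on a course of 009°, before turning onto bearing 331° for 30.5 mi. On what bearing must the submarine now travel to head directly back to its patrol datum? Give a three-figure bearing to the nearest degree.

Leg 1 (009°, 7.6 mi): east 7.6 sin 9° = 1.19, north 7.6 cos 9° = 7.51
Leg 2 (331°, 30.5 mi): east 30.5 sin 331° = -14.79, north 30.5 cos 331° = 26.68
Net displacement: -13.60 east, 34.18 north. Direction back to start is (13.60, -34.18): bearing = atan2(13.60, -34.18) mod 360° = 158.31° ≈ 158°.

158°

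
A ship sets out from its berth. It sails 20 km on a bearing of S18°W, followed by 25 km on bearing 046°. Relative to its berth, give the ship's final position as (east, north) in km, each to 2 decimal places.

(11.80, -1.65)

Leg 1 (S18°W, 20 km): east 20 sin 198° = -6.18, north 20 cos 198° = -19.02
Leg 2 (046°, 25 km): east 25 sin 46° = 17.98, north 25 cos 46° = 17.37
Summing: 11.80 km east, -1.65 km north → (11.80, -1.65).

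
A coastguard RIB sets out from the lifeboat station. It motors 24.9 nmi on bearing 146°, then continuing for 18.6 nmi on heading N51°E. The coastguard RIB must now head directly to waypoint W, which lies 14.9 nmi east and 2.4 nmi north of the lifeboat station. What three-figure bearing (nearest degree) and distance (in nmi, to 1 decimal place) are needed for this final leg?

Leg 1 (146°, 24.9 nmi): east 24.9 sin 146° = 13.92, north 24.9 cos 146° = -20.64
Leg 2 (N51°E, 18.6 nmi): east 18.6 sin 51° = 14.45, north 18.6 cos 51° = 11.71
Current position: (28.38, -8.94). Target: (14.9, 2.4). Remaining: Δeast = -13.48, Δnorth = 11.34.
Bearing = atan2(-13.48, 11.34) mod 360° = 310.07°; distance = √((-13.48)² + (11.34)²) = 17.613 nmi.

310°, 17.6 nmi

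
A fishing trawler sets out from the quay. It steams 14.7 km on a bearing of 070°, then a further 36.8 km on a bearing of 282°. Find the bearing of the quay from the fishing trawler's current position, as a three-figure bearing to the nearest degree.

120°

Leg 1 (070°, 14.7 km): east 14.7 sin 70° = 13.81, north 14.7 cos 70° = 5.03
Leg 2 (282°, 36.8 km): east 36.8 sin 282° = -36.00, north 36.8 cos 282° = 7.65
Net displacement: -22.18 east, 12.68 north. Direction back to start is (22.18, -12.68): bearing = atan2(22.18, -12.68) mod 360° = 119.75° ≈ 120°.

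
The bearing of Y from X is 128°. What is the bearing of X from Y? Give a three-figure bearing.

308°

Back-bearing = 128° + 180° = 308°.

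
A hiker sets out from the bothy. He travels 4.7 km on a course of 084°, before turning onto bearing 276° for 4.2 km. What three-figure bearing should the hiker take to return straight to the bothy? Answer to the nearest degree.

Leg 1 (084°, 4.7 km): east 4.7 sin 84° = 4.67, north 4.7 cos 84° = 0.49
Leg 2 (276°, 4.2 km): east 4.2 sin 276° = -4.18, north 4.2 cos 276° = 0.44
Net displacement: 0.50 east, 0.93 north. Direction back to start is (-0.50, -0.93): bearing = atan2(-0.50, -0.93) mod 360° = 208.13° ≈ 208°.

208°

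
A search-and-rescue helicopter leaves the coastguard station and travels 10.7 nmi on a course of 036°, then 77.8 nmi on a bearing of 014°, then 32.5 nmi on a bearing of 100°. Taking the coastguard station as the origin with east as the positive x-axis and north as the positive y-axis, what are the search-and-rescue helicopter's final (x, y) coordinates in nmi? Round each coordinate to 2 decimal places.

(57.12, 78.50)

Leg 1 (036°, 10.7 nmi): east 10.7 sin 36° = 6.29, north 10.7 cos 36° = 8.66
Leg 2 (014°, 77.8 nmi): east 77.8 sin 14° = 18.82, north 77.8 cos 14° = 75.49
Leg 3 (100°, 32.5 nmi): east 32.5 sin 100° = 32.01, north 32.5 cos 100° = -5.64
Summing: 57.12 nmi east, 78.50 nmi north → (57.12, 78.50).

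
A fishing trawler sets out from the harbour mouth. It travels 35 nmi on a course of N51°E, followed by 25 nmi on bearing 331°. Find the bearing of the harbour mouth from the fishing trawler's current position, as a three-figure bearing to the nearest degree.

199°

Leg 1 (N51°E, 35 nmi): east 35 sin 51° = 27.20, north 35 cos 51° = 22.03
Leg 2 (331°, 25 nmi): east 25 sin 331° = -12.12, north 25 cos 331° = 21.87
Net displacement: 15.08 east, 43.89 north. Direction back to start is (-15.08, -43.89): bearing = atan2(-15.08, -43.89) mod 360° = 198.96° ≈ 199°.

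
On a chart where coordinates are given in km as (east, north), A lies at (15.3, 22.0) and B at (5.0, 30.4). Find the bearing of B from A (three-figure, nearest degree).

309°

Δeast = 5.0 − 15.3 = -10.30; Δnorth = 30.4 − 22.0 = 8.40.
Bearing = atan2(Δeast, Δnorth) mod 360° = 309.20° ≈ 309°.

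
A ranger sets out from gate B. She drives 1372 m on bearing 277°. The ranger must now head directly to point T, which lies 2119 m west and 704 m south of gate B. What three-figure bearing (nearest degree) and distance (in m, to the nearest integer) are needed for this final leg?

221°, 1154 m

Leg 1 (277°, 1372 m): east 1372 sin 277° = -1361.77, north 1372 cos 277° = 167.20
Current position: (-1361.77, 167.20). Target: (-2119, -704). Remaining: Δeast = -757.23, Δnorth = -871.20.
Bearing = atan2(-757.23, -871.20) mod 360° = 221.00°; distance = √((-757.23)² + (-871.20)²) = 1154.292 m.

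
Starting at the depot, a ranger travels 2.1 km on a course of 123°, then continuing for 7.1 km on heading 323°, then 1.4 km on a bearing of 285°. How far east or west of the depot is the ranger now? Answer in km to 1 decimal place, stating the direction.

Leg 1 (123°, 2.1 km): east 2.1 sin 123° = 1.76, north 2.1 cos 123° = -1.14
Leg 2 (323°, 7.1 km): east 7.1 sin 323° = -4.27, north 7.1 cos 323° = 5.67
Leg 3 (285°, 1.4 km): east 1.4 sin 285° = -1.35, north 1.4 cos 285° = 0.36
Net east component: -3.86 km.

3.9 km west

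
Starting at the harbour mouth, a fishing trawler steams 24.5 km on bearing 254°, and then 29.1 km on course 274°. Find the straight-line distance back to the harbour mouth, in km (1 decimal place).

Leg 1 (254°, 24.5 km): east 24.5 sin 254° = -23.55, north 24.5 cos 254° = -6.75
Leg 2 (274°, 29.1 km): east 29.1 sin 274° = -29.03, north 29.1 cos 274° = 2.03
Net: -52.58 east, -4.72 north. Distance = √((-52.58)² + (-4.72)²) = 52.792 km.

52.8 km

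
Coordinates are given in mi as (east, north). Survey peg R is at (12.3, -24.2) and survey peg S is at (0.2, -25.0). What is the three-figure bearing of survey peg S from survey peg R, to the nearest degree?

266°

Δeast = 0.2 − 12.3 = -12.10; Δnorth = -25.0 − -24.2 = -0.80.
Bearing = atan2(Δeast, Δnorth) mod 360° = 266.22° ≈ 266°.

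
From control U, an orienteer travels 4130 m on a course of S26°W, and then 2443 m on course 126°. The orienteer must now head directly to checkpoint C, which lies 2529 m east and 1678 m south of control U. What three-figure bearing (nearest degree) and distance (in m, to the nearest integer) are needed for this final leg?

034°, 4198 m

Leg 1 (S26°W, 4130 m): east 4130 sin 206° = -1810.47, north 4130 cos 206° = -3712.02
Leg 2 (126°, 2443 m): east 2443 sin 126° = 1976.43, north 2443 cos 126° = -1435.96
Current position: (165.96, -5147.98). Target: (2529, -1678). Remaining: Δeast = 2363.04, Δnorth = 3469.98.
Bearing = atan2(2363.04, 3469.98) mod 360° = 34.25°; distance = √((2363.04)² + (3469.98)²) = 4198.182 m.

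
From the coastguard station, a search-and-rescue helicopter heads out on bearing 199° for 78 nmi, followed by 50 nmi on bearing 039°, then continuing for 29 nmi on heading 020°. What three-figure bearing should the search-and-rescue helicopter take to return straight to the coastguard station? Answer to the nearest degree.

Leg 1 (199°, 78 nmi): east 78 sin 199° = -25.39, north 78 cos 199° = -73.75
Leg 2 (039°, 50 nmi): east 50 sin 39° = 31.47, north 50 cos 39° = 38.86
Leg 3 (020°, 29 nmi): east 29 sin 20° = 9.92, north 29 cos 20° = 27.25
Net displacement: 15.99 east, -7.64 north. Direction back to start is (-15.99, 7.64): bearing = atan2(-15.99, 7.64) mod 360° = 295.54° ≈ 296°.

296°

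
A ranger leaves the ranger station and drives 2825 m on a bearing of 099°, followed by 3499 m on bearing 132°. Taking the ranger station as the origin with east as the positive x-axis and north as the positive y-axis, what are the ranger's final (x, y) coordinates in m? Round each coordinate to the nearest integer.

(5390, -2783)

Leg 1 (099°, 2825 m): east 2825 sin 99° = 2790.22, north 2825 cos 99° = -441.93
Leg 2 (132°, 3499 m): east 3499 sin 132° = 2600.26, north 3499 cos 132° = -2341.29
Summing: 5390.48 m east, -2783.22 m north → (5390, -2783).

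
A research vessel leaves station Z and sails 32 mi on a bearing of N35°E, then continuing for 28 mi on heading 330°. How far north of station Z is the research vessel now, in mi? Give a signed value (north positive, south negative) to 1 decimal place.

Leg 1 (N35°E, 32 mi): east 32 sin 35° = 18.35, north 32 cos 35° = 26.21
Leg 2 (330°, 28 mi): east 28 sin 330° = -14.00, north 28 cos 330° = 24.25
Net north component: 50.46 mi.

50.5 mi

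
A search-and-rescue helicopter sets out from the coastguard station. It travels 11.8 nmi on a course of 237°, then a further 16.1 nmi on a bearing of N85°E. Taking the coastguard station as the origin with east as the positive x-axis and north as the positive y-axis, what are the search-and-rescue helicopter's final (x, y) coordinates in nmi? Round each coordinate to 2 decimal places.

Leg 1 (237°, 11.8 nmi): east 11.8 sin 237° = -9.90, north 11.8 cos 237° = -6.43
Leg 2 (N85°E, 16.1 nmi): east 16.1 sin 85° = 16.04, north 16.1 cos 85° = 1.40
Summing: 6.14 nmi east, -5.02 nmi north → (6.14, -5.02).

(6.14, -5.02)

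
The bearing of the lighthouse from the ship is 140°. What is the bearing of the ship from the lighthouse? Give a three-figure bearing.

320°

Back-bearing = 140° + 180° = 320°.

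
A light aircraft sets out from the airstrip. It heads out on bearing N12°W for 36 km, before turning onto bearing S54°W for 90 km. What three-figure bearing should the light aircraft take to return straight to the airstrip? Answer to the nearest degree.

078°

Leg 1 (N12°W, 36 km): east 36 sin 348° = -7.48, north 36 cos 348° = 35.21
Leg 2 (S54°W, 90 km): east 90 sin 234° = -72.81, north 90 cos 234° = -52.90
Net displacement: -80.30 east, -17.69 north. Direction back to start is (80.30, 17.69): bearing = atan2(80.30, 17.69) mod 360° = 77.58° ≈ 078°.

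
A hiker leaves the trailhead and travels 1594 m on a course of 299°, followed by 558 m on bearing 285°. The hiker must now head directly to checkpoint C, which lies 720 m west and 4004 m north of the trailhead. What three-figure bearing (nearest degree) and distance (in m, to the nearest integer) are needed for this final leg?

Leg 1 (299°, 1594 m): east 1594 sin 299° = -1394.14, north 1594 cos 299° = 772.79
Leg 2 (285°, 558 m): east 558 sin 285° = -538.99, north 558 cos 285° = 144.42
Current position: (-1933.13, 917.21). Target: (-720, 4004). Remaining: Δeast = 1213.13, Δnorth = 3086.79.
Bearing = atan2(1213.13, 3086.79) mod 360° = 21.46°; distance = √((1213.13)² + (3086.79)²) = 3316.621 m.

021°, 3317 m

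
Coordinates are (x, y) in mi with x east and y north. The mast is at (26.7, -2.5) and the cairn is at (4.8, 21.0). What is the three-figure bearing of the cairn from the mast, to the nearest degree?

Δeast = 4.8 − 26.7 = -21.90; Δnorth = 21.0 − -2.5 = 23.50.
Bearing = atan2(Δeast, Δnorth) mod 360° = 317.02° ≈ 317°.

317°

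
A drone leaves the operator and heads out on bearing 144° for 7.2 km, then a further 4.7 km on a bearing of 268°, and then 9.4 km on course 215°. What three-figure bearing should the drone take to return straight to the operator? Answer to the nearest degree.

023°

Leg 1 (144°, 7.2 km): east 7.2 sin 144° = 4.23, north 7.2 cos 144° = -5.82
Leg 2 (268°, 4.7 km): east 4.7 sin 268° = -4.70, north 4.7 cos 268° = -0.16
Leg 3 (215°, 9.4 km): east 9.4 sin 215° = -5.39, north 9.4 cos 215° = -7.70
Net displacement: -5.86 east, -13.69 north. Direction back to start is (5.86, 13.69): bearing = atan2(5.86, 13.69) mod 360° = 23.16° ≈ 023°.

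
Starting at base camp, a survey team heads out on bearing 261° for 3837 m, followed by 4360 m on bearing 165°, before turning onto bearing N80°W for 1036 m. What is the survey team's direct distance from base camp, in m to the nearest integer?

5917 m

Leg 1 (261°, 3837 m): east 3837 sin 261° = -3789.76, north 3837 cos 261° = -600.24
Leg 2 (165°, 4360 m): east 4360 sin 165° = 1128.45, north 4360 cos 165° = -4211.44
Leg 3 (N80°W, 1036 m): east 1036 sin 280° = -1020.26, north 1036 cos 280° = 179.90
Net: -3681.57 east, -4631.78 north. Distance = √((-3681.57)² + (-4631.78)²) = 5916.697 m.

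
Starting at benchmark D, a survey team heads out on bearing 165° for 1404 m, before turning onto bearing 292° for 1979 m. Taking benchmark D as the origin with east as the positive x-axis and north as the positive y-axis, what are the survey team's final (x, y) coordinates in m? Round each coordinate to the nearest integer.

(-1472, -615)

Leg 1 (165°, 1404 m): east 1404 sin 165° = 363.38, north 1404 cos 165° = -1356.16
Leg 2 (292°, 1979 m): east 1979 sin 292° = -1834.90, north 1979 cos 292° = 741.35
Summing: -1471.51 m east, -614.81 m north → (-1472, -615).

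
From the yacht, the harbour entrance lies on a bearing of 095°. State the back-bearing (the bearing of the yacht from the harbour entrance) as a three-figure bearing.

Back-bearing = 095° + 180° = 275°.

275°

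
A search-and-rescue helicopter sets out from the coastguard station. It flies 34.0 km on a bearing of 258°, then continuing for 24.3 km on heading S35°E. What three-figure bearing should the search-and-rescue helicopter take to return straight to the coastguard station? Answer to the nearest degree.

036°

Leg 1 (258°, 34.0 km): east 34.0 sin 258° = -33.26, north 34.0 cos 258° = -7.07
Leg 2 (S35°E, 24.3 km): east 24.3 sin 145° = 13.94, north 24.3 cos 145° = -19.91
Net displacement: -19.32 east, -26.97 north. Direction back to start is (19.32, 26.97): bearing = atan2(19.32, 26.97) mod 360° = 35.61° ≈ 036°.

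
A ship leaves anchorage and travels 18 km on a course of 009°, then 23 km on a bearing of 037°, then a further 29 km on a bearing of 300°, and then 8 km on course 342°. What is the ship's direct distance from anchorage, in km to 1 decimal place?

59.3 km

Leg 1 (009°, 18 km): east 18 sin 9° = 2.82, north 18 cos 9° = 17.78
Leg 2 (037°, 23 km): east 23 sin 37° = 13.84, north 23 cos 37° = 18.37
Leg 3 (300°, 29 km): east 29 sin 300° = -25.11, north 29 cos 300° = 14.50
Leg 4 (342°, 8 km): east 8 sin 342° = -2.47, north 8 cos 342° = 7.61
Net: -10.93 east, 58.26 north. Distance = √((-10.93)² + (58.26)²) = 59.272 km.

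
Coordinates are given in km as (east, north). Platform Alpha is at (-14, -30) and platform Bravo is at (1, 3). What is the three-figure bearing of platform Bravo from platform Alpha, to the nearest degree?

024°

Δeast = 1 − -14 = 15.00; Δnorth = 3 − -30 = 33.00.
Bearing = atan2(Δeast, Δnorth) mod 360° = 24.44° ≈ 024°.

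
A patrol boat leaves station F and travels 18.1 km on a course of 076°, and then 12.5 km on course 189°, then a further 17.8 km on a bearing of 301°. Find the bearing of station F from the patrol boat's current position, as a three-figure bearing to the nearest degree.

Leg 1 (076°, 18.1 km): east 18.1 sin 76° = 17.56, north 18.1 cos 76° = 4.38
Leg 2 (189°, 12.5 km): east 12.5 sin 189° = -1.96, north 12.5 cos 189° = -12.35
Leg 3 (301°, 17.8 km): east 17.8 sin 301° = -15.26, north 17.8 cos 301° = 9.17
Net displacement: 0.35 east, 1.20 north. Direction back to start is (-0.35, -1.20): bearing = atan2(-0.35, -1.20) mod 360° = 196.23° ≈ 196°.

196°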